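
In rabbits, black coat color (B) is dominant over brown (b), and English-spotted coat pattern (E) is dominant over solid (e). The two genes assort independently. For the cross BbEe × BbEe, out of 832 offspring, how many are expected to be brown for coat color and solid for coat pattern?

Dihybrid cross BbEe × BbEe — consider each gene separately:
coat color: Bb × Bb → 1 BB, 2 Bb, 1 bb → 3 B_ : 1 bb (out of 4)
coat pattern: Ee × Ee → 1 EE, 2 Ee, 1 ee → 3 E_ : 1 ee (out of 4)
Looking for: brown (bb) and solid (ee)
P(brown) = 1/4, P(solid) = 1/4
P(both) = 1/4 × 1/4 = 1/16
Expected count = 1/16 × 832 = 52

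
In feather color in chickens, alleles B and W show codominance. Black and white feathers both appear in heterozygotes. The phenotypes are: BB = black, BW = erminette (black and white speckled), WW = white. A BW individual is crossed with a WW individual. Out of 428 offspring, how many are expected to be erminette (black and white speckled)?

Punnett square for BW × WW:
Offspring genotypes: 2 BW, 2 WW
Phenotype counts: 2 erminette (black and white speckled), 2 white
erminette (black and white speckled): 2 out of 4 → fraction 1/2
Expected count = 1/2 × 428 = 214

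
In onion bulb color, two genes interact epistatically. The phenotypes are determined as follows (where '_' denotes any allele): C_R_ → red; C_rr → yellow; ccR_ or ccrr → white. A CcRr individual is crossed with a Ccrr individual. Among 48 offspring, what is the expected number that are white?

Cross: CcRr × Ccrr — consider each gene separately:
C gene: Cc × Cc → 1 CC, 2 Cc, 1 cc → 3 C_ : 1 cc (out of 4)
R gene: Rr × rr → 2 Rr, 2 rr → 2 R_ : 2 rr (out of 4)
Genotype classes (out of 4 × 4 = 16): C_R_ = 3×2 = 6; C_rr = 3×2 = 6; ccR_ = 1×2 = 2; ccrr = 1×2 = 2
Apply the phenotype rules: C_R_ (6) → red; C_rr (6) → yellow; ccR_ (2) + ccrr (2) → white
Phenotype counts (out of 16): 6 red, 6 yellow, 4 white
white: 4 out of 16 → fraction 1/4
Expected count = 1/4 × 48 = 12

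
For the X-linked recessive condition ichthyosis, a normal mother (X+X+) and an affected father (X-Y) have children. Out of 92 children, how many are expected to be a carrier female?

Cross: X+X+ × X-Y
Offspring: 2 X+X-, 2 X+Y
Probability of a carrier female: 2/4 = 1/2
Expected count = 1/2 × 92 = 46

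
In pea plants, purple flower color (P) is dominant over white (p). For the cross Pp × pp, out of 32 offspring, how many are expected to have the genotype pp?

Punnett square for Pp × pp:
Offspring genotypes: 2 Pp, 2 pp
Total offspring: 4
Count with target: 2
Probability: 2/4 = 1/2
Expected count = 1/2 × 32 = 16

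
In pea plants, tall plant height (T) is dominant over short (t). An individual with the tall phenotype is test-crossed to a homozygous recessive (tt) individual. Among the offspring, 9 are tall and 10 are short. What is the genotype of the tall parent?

Test cross: ? × tt
Offspring: 9 tall, 10 short — approximately 1:1.
A 1:1 ratio in a test cross indicates the unknown parent is heterozygous (Tt).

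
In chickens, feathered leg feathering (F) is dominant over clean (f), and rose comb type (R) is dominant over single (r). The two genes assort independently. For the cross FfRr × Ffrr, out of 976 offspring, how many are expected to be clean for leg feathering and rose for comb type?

Dihybrid cross FfRr × Ffrr — consider each gene separately:
leg feathering: Ff × Ff → 1 FF, 2 Ff, 1 ff → 3 F_ : 1 ff (out of 4)
comb type: Rr × rr → 2 Rr, 2 rr → 2 R_ : 2 rr (out of 4)
Looking for: clean (ff) and rose (R_)
P(clean) = 1/4, P(rose) = 2/4
P(both) = 1/4 × 2/4 = 2/16 = 1/8
Expected count = 1/8 × 976 = 122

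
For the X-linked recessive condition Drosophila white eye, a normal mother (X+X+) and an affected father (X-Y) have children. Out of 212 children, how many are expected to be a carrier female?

Cross: X+X+ × X-Y
Offspring: 2 X+X-, 2 X+Y
Probability of a carrier female: 2/4 = 1/2
Expected count = 1/2 × 212 = 106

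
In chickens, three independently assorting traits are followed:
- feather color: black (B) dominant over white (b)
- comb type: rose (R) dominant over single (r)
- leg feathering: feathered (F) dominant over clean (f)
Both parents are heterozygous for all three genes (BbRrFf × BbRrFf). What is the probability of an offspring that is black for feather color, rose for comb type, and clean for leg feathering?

Trihybrid cross: BbRrFf × BbRrFf
Each trait segregates independently with a 3:1 phenotypic ratio, so each gene contributes 3/4 (dominant) or 1/4 (recessive).
Target: black (feather color), rose (comb type), clean (leg feathering)
Probability = product of independent per-trait probabilities
= 3/4 × 3/4 × 1/4 = 9/64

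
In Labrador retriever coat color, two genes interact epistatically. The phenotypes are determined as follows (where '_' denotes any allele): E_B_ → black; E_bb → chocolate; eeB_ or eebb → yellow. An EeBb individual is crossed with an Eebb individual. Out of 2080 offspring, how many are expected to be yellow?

Cross: EeBb × Eebb — consider each gene separately:
E gene: Ee × Ee → 1 EE, 2 Ee, 1 ee → 3 E_ : 1 ee (out of 4)
B gene: Bb × bb → 2 Bb, 2 bb → 2 B_ : 2 bb (out of 4)
Genotype classes (out of 4 × 4 = 16): E_B_ = 3×2 = 6; E_bb = 3×2 = 6; eeB_ = 1×2 = 2; eebb = 1×2 = 2
Apply the phenotype rules: E_B_ (6) → black; E_bb (6) → chocolate; eeB_ (2) + eebb (2) → yellow
Phenotype counts (out of 16): 6 black, 6 chocolate, 4 yellow
yellow: 4 out of 16 → fraction 1/4
Expected count = 1/4 × 2080 = 520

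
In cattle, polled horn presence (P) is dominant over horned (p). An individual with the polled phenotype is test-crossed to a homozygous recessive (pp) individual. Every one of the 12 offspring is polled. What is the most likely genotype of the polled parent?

Test cross: ? × pp
All offspring are polled.
If the unknown parent were heterozygous (Pp), about half of 12 offspring would be horned; none are. The unknown parent is most likely homozygous dominant (PP).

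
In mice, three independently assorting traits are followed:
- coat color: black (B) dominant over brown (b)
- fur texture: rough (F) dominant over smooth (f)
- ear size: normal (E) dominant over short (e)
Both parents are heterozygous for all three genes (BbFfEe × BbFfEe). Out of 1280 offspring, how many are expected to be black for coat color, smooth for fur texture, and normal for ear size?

Trihybrid cross: BbFfEe × BbFfEe
Each trait segregates independently with a 3:1 phenotypic ratio, so each gene contributes 3/4 (dominant) or 1/4 (recessive).
Target: black (coat color), smooth (fur texture), normal (ear size)
Probability = product of independent per-trait probabilities
= 3/4 × 1/4 × 3/4 = 9/64
Expected count = 9/64 × 1280 = 180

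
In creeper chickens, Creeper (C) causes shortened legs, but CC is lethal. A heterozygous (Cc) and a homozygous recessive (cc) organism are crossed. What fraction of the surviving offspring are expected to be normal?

Cross: Cc × cc
Punnett square offspring (before lethality): 2 Cc, 2 cc
No CC offspring are produced in this cross.
normal: 2 out of 4
Probability: 2/4 = 1/2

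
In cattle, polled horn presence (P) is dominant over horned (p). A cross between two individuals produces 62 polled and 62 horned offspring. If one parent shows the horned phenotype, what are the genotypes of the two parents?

Observed offspring: 62 polled, 62 horned
The observed ratio simplifies to 1:1. One parent shows horned, so its genotype must be pp. A 1:1 offspring split requires the other parent to be heterozygous (Pp).
Parent genotypes: pp × Pp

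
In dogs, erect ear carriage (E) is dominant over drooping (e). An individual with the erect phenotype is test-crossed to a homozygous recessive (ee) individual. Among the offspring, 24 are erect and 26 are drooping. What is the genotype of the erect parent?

Test cross: ? × ee
Offspring: 24 erect, 26 drooping — approximately 1:1.
A 1:1 ratio in a test cross indicates the unknown parent is heterozygous (Ee).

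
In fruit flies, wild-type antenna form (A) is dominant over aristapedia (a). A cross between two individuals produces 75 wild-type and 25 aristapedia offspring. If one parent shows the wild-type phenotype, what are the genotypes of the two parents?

Observed offspring: 75 wild-type, 25 aristapedia
The observed ratio simplifies to 3:1. Aristapedia (aa) offspring appear, so each parent must contribute one a allele. The parent stated to show wild-type carries A, so it is Aa. The other parent is then either Aa or aa: Aa × aa would give a 1:1 split, whereas Aa × Aa gives 3:1 — matching the data. So both parents are heterozygous (Aa × Aa).
Parent genotypes: Aa × Aa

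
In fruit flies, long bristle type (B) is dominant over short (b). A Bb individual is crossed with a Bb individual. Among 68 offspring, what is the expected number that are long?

Punnett square for Bb × Bb:
Offspring genotypes: 1 BB, 2 Bb, 1 bb
long: 3, short: 1
long: 3 out of 4 → fraction 3/4
Expected count = 3/4 × 68 = 51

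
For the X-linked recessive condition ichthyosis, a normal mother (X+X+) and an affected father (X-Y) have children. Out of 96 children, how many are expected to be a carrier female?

Cross: X+X+ × X-Y
Offspring: 2 X+X-, 2 X+Y
Probability of a carrier female: 2/4 = 1/2
Expected count = 1/2 × 96 = 48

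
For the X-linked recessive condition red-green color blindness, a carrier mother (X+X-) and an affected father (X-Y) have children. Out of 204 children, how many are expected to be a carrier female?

Cross: X+X- × X-Y
Offspring: 1 X+X-, 1 X+Y, 1 X-X-, 1 X-Y
Probability of a carrier female: 1/4
Expected count = 1/4 × 204 = 51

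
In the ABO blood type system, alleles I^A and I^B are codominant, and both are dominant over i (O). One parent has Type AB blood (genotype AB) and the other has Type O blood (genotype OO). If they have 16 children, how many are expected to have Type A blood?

Cross: AB × OO
Possible offspring genotypes: 2 AO, 2 BO
Blood type counts: 2 Type A, 2 Type B
Probability of Type A: 2/4 = 1/2
Expected count = 1/2 × 16 = 8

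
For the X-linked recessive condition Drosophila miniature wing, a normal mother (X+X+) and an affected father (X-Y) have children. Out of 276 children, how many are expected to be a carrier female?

Cross: X+X+ × X-Y
Offspring: 2 X+X-, 2 X+Y
Probability of a carrier female: 2/4 = 1/2
Expected count = 1/2 × 276 = 138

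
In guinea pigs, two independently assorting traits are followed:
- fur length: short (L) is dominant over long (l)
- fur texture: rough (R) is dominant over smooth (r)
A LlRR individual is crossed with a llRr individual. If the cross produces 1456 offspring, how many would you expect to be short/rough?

Dihybrid cross LlRR × llRr — consider each gene separately:
fur length: Ll × ll → 2 Ll, 2 ll → 2 L_ : 2 ll (out of 4)
fur texture: RR × Rr → 2 RR, 2 Rr → 4 R_ (out of 4)
Combine (counts out of 4 × 4 = 16): short/rough (L_R_) = 2×4 = 8; long/rough (llR_) = 2×4 = 8
Phenotype counts (out of 16): 8 short/rough, 8 long/rough
short/rough: 8 out of 16 → fraction 1/2
Expected count = 1/2 × 1456 = 728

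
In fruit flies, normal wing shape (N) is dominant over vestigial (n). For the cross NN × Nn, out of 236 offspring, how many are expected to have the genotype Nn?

Punnett square for NN × Nn:
Offspring genotypes: 2 NN, 2 Nn
Total offspring: 4
Count with target: 2
Probability: 2/4 = 1/2
Expected count = 1/2 × 236 = 118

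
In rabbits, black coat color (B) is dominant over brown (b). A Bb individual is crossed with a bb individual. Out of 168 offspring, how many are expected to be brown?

Punnett square for Bb × bb:
Offspring genotypes: 2 Bb, 2 bb
black: 2, brown: 2
brown: 2 out of 4 → fraction 1/2
Expected count = 1/2 × 168 = 84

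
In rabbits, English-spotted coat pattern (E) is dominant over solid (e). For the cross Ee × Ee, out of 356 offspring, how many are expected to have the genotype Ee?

Punnett square for Ee × Ee:
Offspring genotypes: 1 EE, 2 Ee, 1 ee
Total offspring: 4
Count with target: 2
Probability: 2/4 = 1/2
Expected count = 1/2 × 356 = 178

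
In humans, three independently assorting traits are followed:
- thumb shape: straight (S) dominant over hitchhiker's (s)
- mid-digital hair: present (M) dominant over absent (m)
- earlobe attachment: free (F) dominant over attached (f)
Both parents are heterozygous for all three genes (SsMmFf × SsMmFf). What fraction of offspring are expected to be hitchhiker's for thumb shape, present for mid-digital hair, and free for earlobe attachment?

Trihybrid cross: SsMmFf × SsMmFf
Each trait segregates independently with a 3:1 phenotypic ratio, so each gene contributes 3/4 (dominant) or 1/4 (recessive).
Target: hitchhiker's (thumb shape), present (mid-digital hair), free (earlobe attachment)
Probability = product of independent per-trait probabilities
= 1/4 × 3/4 × 3/4 = 9/64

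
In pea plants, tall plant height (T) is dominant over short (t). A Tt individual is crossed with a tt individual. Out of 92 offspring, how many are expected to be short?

Punnett square for Tt × tt:
Offspring genotypes: 2 Tt, 2 tt
tall: 2, short: 2
short: 2 out of 4 → fraction 1/2
Expected count = 1/2 × 92 = 46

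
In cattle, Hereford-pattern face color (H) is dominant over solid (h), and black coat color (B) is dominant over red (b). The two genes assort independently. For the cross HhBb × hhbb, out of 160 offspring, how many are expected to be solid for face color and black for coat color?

Dihybrid cross HhBb × hhbb — consider each gene separately:
face color: Hh × hh → 2 Hh, 2 hh → 2 H_ : 2 hh (out of 4)
coat color: Bb × bb → 2 Bb, 2 bb → 2 B_ : 2 bb (out of 4)
Looking for: solid (hh) and black (B_)
P(solid) = 2/4, P(black) = 2/4
P(both) = 2/4 × 2/4 = 4/16 = 1/4
Expected count = 1/4 × 160 = 40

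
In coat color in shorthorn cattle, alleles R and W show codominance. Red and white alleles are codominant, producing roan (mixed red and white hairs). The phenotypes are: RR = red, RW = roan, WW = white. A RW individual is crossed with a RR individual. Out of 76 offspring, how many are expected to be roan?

Punnett square for RW × RR:
Offspring genotypes: 2 RR, 2 RW
Phenotype counts: 2 red, 2 roan
roan: 2 out of 4 → fraction 1/2
Expected count = 1/2 × 76 = 38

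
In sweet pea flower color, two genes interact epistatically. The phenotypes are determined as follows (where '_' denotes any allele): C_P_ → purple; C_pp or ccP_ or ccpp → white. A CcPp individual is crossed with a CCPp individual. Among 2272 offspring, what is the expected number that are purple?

Cross: CcPp × CCPp — consider each gene separately:
C gene: Cc × CC → 2 CC, 2 Cc → 4 C_ (out of 4)
P gene: Pp × Pp → 1 PP, 2 Pp, 1 pp → 3 P_ : 1 pp (out of 4)
Genotype classes (out of 4 × 4 = 16): C_P_ = 4×3 = 12; C_pp = 4×1 = 4
Apply the phenotype rules: C_P_ (12) → purple; C_pp (4) → white
Phenotype counts (out of 16): 12 purple, 4 white
purple: 12 out of 16 → fraction 3/4
Expected count = 3/4 × 2272 = 1704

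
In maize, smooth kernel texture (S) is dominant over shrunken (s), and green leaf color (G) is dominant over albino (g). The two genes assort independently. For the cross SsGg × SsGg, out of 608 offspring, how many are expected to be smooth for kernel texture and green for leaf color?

Dihybrid cross SsGg × SsGg — consider each gene separately:
kernel texture: Ss × Ss → 1 SS, 2 Ss, 1 ss → 3 S_ : 1 ss (out of 4)
leaf color: Gg × Gg → 1 GG, 2 Gg, 1 gg → 3 G_ : 1 gg (out of 4)
Looking for: smooth (S_) and green (G_)
P(smooth) = 3/4, P(green) = 3/4
P(both) = 3/4 × 3/4 = 9/16
Expected count = 9/16 × 608 = 342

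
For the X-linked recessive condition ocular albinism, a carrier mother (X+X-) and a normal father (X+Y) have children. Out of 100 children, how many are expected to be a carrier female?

Cross: X+X- × X+Y
Offspring: 1 X+X+, 1 X+Y, 1 X+X-, 1 X-Y
Probability of a carrier female: 1/4
Expected count = 1/4 × 100 = 25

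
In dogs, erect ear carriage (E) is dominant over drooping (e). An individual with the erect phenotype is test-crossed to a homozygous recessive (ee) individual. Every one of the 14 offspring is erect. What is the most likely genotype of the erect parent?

Test cross: ? × ee
All offspring are erect.
If the unknown parent were heterozygous (Ee), about half of 14 offspring would be drooping; none are. The unknown parent is most likely homozygous dominant (EE).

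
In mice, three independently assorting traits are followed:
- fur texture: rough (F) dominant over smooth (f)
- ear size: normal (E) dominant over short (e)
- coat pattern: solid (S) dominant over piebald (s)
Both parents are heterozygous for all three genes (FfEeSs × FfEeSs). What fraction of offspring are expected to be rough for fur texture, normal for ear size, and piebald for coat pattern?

Trihybrid cross: FfEeSs × FfEeSs
Each trait segregates independently with a 3:1 phenotypic ratio, so each gene contributes 3/4 (dominant) or 1/4 (recessive).
Target: rough (fur texture), normal (ear size), piebald (coat pattern)
Probability = product of independent per-trait probabilities
= 3/4 × 3/4 × 1/4 = 9/64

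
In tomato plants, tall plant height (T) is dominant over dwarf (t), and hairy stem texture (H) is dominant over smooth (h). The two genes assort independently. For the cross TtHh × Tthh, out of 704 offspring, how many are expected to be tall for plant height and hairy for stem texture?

Dihybrid cross TtHh × Tthh — consider each gene separately:
plant height: Tt × Tt → 1 TT, 2 Tt, 1 tt → 3 T_ : 1 tt (out of 4)
stem texture: Hh × hh → 2 Hh, 2 hh → 2 H_ : 2 hh (out of 4)
Looking for: tall (T_) and hairy (H_)
P(tall) = 3/4, P(hairy) = 2/4
P(both) = 3/4 × 2/4 = 6/16 = 3/8
Expected count = 3/8 × 704 = 264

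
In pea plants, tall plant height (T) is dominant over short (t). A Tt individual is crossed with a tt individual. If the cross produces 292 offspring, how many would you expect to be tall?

Punnett square for Tt × tt:
Offspring genotypes: 2 Tt, 2 tt
tall: 2, short: 2
tall: 2 out of 4 → fraction 1/2
Expected count = 1/2 × 292 = 146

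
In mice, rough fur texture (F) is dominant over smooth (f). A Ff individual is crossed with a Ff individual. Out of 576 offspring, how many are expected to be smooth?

Punnett square for Ff × Ff:
Offspring genotypes: 1 FF, 2 Ff, 1 ff
rough: 3, smooth: 1
smooth: 1 out of 4 → fraction 1/4
Expected count = 1/4 × 576 = 144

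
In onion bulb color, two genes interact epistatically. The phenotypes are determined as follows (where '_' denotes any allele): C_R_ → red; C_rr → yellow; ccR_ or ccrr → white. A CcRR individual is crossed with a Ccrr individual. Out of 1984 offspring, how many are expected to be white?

Cross: CcRR × Ccrr — consider each gene separately:
C gene: Cc × Cc → 1 CC, 2 Cc, 1 cc → 3 C_ : 1 cc (out of 4)
R gene: RR × rr → 4 Rr → 4 R_ (out of 4)
Genotype classes (out of 4 × 4 = 16): C_R_ = 3×4 = 12; ccR_ = 1×4 = 4
Apply the phenotype rules: C_R_ (12) → red; ccR_ (4) → white
Phenotype counts (out of 16): 12 red, 4 white
white: 4 out of 16 → fraction 1/4
Expected count = 1/4 × 1984 = 496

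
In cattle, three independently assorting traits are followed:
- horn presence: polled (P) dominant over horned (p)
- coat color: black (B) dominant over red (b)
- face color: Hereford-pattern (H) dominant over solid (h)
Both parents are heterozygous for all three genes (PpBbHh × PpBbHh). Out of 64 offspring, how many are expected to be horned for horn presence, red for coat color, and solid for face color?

Trihybrid cross: PpBbHh × PpBbHh
Each trait segregates independently with a 3:1 phenotypic ratio, so each gene contributes 3/4 (dominant) or 1/4 (recessive).
Target: horned (horn presence), red (coat color), solid (face color)
Probability = product of independent per-trait probabilities
= 1/4 × 1/4 × 1/4 = 1/64
Expected count = 1/64 × 64 = 1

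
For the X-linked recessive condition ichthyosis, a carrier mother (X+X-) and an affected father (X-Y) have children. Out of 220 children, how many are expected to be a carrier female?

Cross: X+X- × X-Y
Offspring: 1 X+X-, 1 X+Y, 1 X-X-, 1 X-Y
Probability of a carrier female: 1/4
Expected count = 1/4 × 220 = 55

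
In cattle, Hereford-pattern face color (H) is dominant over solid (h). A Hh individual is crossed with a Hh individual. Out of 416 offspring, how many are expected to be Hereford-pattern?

Punnett square for Hh × Hh:
Offspring genotypes: 1 HH, 2 Hh, 1 hh
Hereford-pattern: 3, solid: 1
Hereford-pattern: 3 out of 4 → fraction 3/4
Expected count = 3/4 × 416 = 312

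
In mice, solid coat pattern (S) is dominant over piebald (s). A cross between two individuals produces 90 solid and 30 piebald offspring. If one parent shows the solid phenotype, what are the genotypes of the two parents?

Observed offspring: 90 solid, 30 piebald
The observed ratio simplifies to 3:1. Piebald (ss) offspring appear, so each parent must contribute one s allele. The parent stated to show solid carries S, so it is Ss. The other parent is then either Ss or ss: Ss × ss would give a 1:1 split, whereas Ss × Ss gives 3:1 — matching the data. So both parents are heterozygous (Ss × Ss).
Parent genotypes: Ss × Ss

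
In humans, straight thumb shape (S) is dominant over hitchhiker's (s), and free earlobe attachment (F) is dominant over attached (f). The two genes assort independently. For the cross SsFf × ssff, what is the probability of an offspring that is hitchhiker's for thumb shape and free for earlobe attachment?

Dihybrid cross SsFf × ssff — consider each gene separately:
thumb shape: Ss × ss → 2 Ss, 2 ss → 2 S_ : 2 ss (out of 4)
earlobe attachment: Ff × ff → 2 Ff, 2 ff → 2 F_ : 2 ff (out of 4)
Looking for: hitchhiker's (ss) and free (F_)
P(hitchhiker's) = 2/4, P(free) = 2/4
P(both) = 2/4 × 2/4 = 4/16 = 1/4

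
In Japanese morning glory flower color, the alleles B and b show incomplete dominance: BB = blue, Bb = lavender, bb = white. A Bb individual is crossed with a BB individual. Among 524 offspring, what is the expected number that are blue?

Punnett square for Bb × BB:
Offspring genotypes: 2 BB, 2 Bb
Phenotype counts: 2 blue, 2 lavender
blue: 2 out of 4 → fraction 1/2
Expected count = 1/2 × 524 = 262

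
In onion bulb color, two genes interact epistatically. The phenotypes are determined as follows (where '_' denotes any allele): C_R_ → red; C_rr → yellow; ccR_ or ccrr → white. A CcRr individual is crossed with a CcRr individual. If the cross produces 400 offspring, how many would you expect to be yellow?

Cross: CcRr × CcRr — consider each gene separately:
C gene: Cc × Cc → 1 CC, 2 Cc, 1 cc → 3 C_ : 1 cc (out of 4)
R gene: Rr × Rr → 1 RR, 2 Rr, 1 rr → 3 R_ : 1 rr (out of 4)
Genotype classes (out of 4 × 4 = 16): C_R_ = 3×3 = 9; C_rr = 3×1 = 3; ccR_ = 1×3 = 3; ccrr = 1×1 = 1
Apply the phenotype rules: C_R_ (9) → red; C_rr (3) → yellow; ccR_ (3) + ccrr (1) → white
Phenotype counts (out of 16): 9 red, 3 yellow, 4 white
yellow: 3 out of 16 → fraction 3/16
Expected count = 3/16 × 400 = 75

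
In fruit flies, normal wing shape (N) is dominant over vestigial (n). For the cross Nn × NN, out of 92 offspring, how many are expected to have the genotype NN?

Punnett square for Nn × NN:
Offspring genotypes: 2 NN, 2 Nn
Total offspring: 4
Count with target: 2
Probability: 2/4 = 1/2
Expected count = 1/2 × 92 = 46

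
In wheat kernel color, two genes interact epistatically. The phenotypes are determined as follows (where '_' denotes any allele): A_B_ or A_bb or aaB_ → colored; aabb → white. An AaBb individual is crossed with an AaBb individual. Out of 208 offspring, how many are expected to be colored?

Cross: AaBb × AaBb — consider each gene separately:
A gene: Aa × Aa → 1 AA, 2 Aa, 1 aa → 3 A_ : 1 aa (out of 4)
B gene: Bb × Bb → 1 BB, 2 Bb, 1 bb → 3 B_ : 1 bb (out of 4)
Genotype classes (out of 4 × 4 = 16): A_B_ = 3×3 = 9; A_bb = 3×1 = 3; aaB_ = 1×3 = 3; aabb = 1×1 = 1
Apply the phenotype rules: A_B_ (9) + A_bb (3) + aaB_ (3) → colored; aabb (1) → white
Phenotype counts (out of 16): 15 colored, 1 white
colored: 15 out of 16 → fraction 15/16
Expected count = 15/16 × 208 = 195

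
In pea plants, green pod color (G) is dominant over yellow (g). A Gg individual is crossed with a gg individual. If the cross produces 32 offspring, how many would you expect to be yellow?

Punnett square for Gg × gg:
Offspring genotypes: 2 Gg, 2 gg
green: 2, yellow: 2
yellow: 2 out of 4 → fraction 1/2
Expected count = 1/2 × 32 = 16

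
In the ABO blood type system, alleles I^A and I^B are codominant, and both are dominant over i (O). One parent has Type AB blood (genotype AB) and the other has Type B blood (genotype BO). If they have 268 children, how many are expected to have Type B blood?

Cross: AB × BO
Possible offspring genotypes: 1 AB, 1 AO, 1 BB, 1 BO
Blood type counts: 1 Type AB, 1 Type A, 2 Type B
Probability of Type B: 2/4 = 1/2
Expected count = 1/2 × 268 = 134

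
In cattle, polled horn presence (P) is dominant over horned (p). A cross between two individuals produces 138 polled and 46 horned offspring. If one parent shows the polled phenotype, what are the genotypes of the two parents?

Observed offspring: 138 polled, 46 horned
The observed ratio simplifies to 3:1. Horned (pp) offspring appear, so each parent must contribute one p allele. The parent stated to show polled carries P, so it is Pp. The other parent is then either Pp or pp: Pp × pp would give a 1:1 split, whereas Pp × Pp gives 3:1 — matching the data. So both parents are heterozygous (Pp × Pp).
Parent genotypes: Pp × Pp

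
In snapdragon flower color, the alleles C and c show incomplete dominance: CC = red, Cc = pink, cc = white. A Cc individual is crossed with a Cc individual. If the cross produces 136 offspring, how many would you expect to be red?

Punnett square for Cc × Cc:
Offspring genotypes: 1 CC, 2 Cc, 1 cc
Phenotype counts: 1 red, 2 pink, 1 white
red: 1 out of 4 → fraction 1/4
Expected count = 1/4 × 136 = 34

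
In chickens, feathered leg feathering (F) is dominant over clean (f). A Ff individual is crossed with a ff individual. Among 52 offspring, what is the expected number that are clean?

Punnett square for Ff × ff:
Offspring genotypes: 2 Ff, 2 ff
feathered: 2, clean: 2
clean: 2 out of 4 → fraction 1/2
Expected count = 1/2 × 52 = 26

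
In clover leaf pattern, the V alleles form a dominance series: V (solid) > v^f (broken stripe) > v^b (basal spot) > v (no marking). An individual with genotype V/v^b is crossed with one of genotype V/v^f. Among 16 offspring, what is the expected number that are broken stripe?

Cross: V/v^b × V/v^f
Allele dominance: V > v^f > v^b > v
Offspring genotypes: 1 V/V, 1 V/v^f, 1 V/v^b, 1 v^f/v^b
Phenotype counts: 3 solid, 1 broken stripe
broken stripe: 1 out of 4 → fraction 1/4
Expected count = 1/4 × 16 = 4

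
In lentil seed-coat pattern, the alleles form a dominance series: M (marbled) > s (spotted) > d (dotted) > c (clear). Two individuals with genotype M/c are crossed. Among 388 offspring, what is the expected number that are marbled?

Cross: M/c × M/c
Allele dominance: M > s > d > c
Offspring genotypes: 1 M/M, 2 M/c, 1 c/c
Phenotype counts: 3 marbled, 1 clear
marbled: 3 out of 4 → fraction 3/4
Expected count = 3/4 × 388 = 291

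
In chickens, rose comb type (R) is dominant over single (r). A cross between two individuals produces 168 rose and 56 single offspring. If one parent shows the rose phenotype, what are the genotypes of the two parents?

Observed offspring: 168 rose, 56 single
The observed ratio simplifies to 3:1. Single (rr) offspring appear, so each parent must contribute one r allele. The parent stated to show rose carries R, so it is Rr. The other parent is then either Rr or rr: Rr × rr would give a 1:1 split, whereas Rr × Rr gives 3:1 — matching the data. So both parents are heterozygous (Rr × Rr).
Parent genotypes: Rr × Rr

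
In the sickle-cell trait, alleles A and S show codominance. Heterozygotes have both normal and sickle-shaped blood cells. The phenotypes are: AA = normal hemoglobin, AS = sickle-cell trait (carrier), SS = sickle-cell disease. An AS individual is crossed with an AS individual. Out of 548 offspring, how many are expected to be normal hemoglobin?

Punnett square for AS × AS:
Offspring genotypes: 1 AA, 2 AS, 1 SS
Phenotype counts: 1 normal hemoglobin, 2 sickle-cell trait (carrier), 1 sickle-cell disease
normal hemoglobin: 1 out of 4 → fraction 1/4
Expected count = 1/4 × 548 = 137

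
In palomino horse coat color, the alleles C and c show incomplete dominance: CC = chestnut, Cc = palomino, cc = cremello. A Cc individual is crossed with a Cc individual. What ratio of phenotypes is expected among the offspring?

Punnett square for Cc × Cc:
Offspring genotypes: 1 CC, 2 Cc, 1 cc
Phenotype counts: 1 chestnut, 2 palomino, 1 cremello
Ratio: 1 chestnut : 2 palomino : 1 cremello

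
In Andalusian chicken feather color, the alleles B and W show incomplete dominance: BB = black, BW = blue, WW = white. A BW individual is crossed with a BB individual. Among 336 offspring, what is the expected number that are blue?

Punnett square for BW × BB:
Offspring genotypes: 2 BB, 2 BW
Phenotype counts: 2 black, 2 blue
blue: 2 out of 4 → fraction 1/2
Expected count = 1/2 × 336 = 168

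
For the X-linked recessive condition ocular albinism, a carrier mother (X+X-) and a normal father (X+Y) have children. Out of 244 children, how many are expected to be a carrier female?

Cross: X+X- × X+Y
Offspring: 1 X+X+, 1 X+Y, 1 X+X-, 1 X-Y
Probability of a carrier female: 1/4
Expected count = 1/4 × 244 = 61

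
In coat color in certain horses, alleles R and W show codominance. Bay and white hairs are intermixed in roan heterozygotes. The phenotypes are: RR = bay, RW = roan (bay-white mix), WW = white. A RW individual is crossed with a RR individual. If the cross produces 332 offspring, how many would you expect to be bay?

Punnett square for RW × RR:
Offspring genotypes: 2 RR, 2 RW
Phenotype counts: 2 bay, 2 roan (bay-white mix)
bay: 2 out of 4 → fraction 1/2
Expected count = 1/2 × 332 = 166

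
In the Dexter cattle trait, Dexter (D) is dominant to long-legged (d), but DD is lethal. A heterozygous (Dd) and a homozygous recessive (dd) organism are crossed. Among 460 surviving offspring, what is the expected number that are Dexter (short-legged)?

Cross: Dd × dd
Punnett square offspring (before lethality): 2 Dd, 2 dd
No DD offspring are produced in this cross.
Dexter (short-legged): 2 out of 4 → fraction 1/2
Expected count = 1/2 × 460 = 230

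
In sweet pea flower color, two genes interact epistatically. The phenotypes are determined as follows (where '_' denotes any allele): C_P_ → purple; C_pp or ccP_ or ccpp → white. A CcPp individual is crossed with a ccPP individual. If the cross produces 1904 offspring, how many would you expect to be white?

Cross: CcPp × ccPP — consider each gene separately:
C gene: Cc × cc → 2 Cc, 2 cc → 2 C_ : 2 cc (out of 4)
P gene: Pp × PP → 2 PP, 2 Pp → 4 P_ (out of 4)
Genotype classes (out of 4 × 4 = 16): C_P_ = 2×4 = 8; ccP_ = 2×4 = 8
Apply the phenotype rules: C_P_ (8) → purple; ccP_ (8) → white
Phenotype counts (out of 16): 8 purple, 8 white
white: 8 out of 16 → fraction 1/2
Expected count = 1/2 × 1904 = 952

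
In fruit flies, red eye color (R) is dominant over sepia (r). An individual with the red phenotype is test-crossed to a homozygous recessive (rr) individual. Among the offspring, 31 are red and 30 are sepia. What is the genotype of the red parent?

Test cross: ? × rr
Offspring: 31 red, 30 sepia — approximately 1:1.
A 1:1 ratio in a test cross indicates the unknown parent is heterozygous (Rr).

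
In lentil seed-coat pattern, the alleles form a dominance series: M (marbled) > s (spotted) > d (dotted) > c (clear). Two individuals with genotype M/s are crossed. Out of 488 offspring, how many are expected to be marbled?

Cross: M/s × M/s
Allele dominance: M > s > d > c
Offspring genotypes: 1 M/M, 2 M/s, 1 s/s
Phenotype counts: 3 marbled, 1 spotted
marbled: 3 out of 4 → fraction 3/4
Expected count = 3/4 × 488 = 366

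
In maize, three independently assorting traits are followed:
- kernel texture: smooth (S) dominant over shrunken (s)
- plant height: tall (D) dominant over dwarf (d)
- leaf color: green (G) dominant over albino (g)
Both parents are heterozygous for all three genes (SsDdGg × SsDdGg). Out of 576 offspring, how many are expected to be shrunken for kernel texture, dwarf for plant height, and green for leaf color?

Trihybrid cross: SsDdGg × SsDdGg
Each trait segregates independently with a 3:1 phenotypic ratio, so each gene contributes 3/4 (dominant) or 1/4 (recessive).
Target: shrunken (kernel texture), dwarf (plant height), green (leaf color)
Probability = product of independent per-trait probabilities
= 1/4 × 1/4 × 3/4 = 3/64
Expected count = 3/64 × 576 = 27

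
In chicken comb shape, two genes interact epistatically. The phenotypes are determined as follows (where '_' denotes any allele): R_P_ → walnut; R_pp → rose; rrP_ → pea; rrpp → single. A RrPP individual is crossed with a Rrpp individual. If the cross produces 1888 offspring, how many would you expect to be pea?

Cross: RrPP × Rrpp — consider each gene separately:
R gene: Rr × Rr → 1 RR, 2 Rr, 1 rr → 3 R_ : 1 rr (out of 4)
P gene: PP × pp → 4 Pp → 4 P_ (out of 4)
Genotype classes (out of 4 × 4 = 16): R_P_ = 3×4 = 12; rrP_ = 1×4 = 4
Apply the phenotype rules: R_P_ (12) → walnut; rrP_ (4) → pea
Phenotype counts (out of 16): 12 walnut, 4 pea
pea: 4 out of 16 → fraction 1/4
Expected count = 1/4 × 1888 = 472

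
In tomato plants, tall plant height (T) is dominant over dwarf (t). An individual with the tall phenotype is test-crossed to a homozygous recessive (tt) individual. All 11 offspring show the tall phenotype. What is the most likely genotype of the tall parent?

Test cross: ? × tt
All offspring are tall.
If the unknown parent were heterozygous (Tt), about half of 11 offspring would be dwarf; none are. The unknown parent is most likely homozygous dominant (TT).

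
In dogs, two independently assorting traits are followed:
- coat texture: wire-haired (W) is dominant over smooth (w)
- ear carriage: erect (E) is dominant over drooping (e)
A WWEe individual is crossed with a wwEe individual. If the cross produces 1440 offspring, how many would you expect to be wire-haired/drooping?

Dihybrid cross WWEe × wwEe — consider each gene separately:
coat texture: WW × ww → 4 Ww → 4 W_ (out of 4)
ear carriage: Ee × Ee → 1 EE, 2 Ee, 1 ee → 3 E_ : 1 ee (out of 4)
Combine (counts out of 4 × 4 = 16): wire-haired/erect (W_E_) = 4×3 = 12; wire-haired/drooping (W_ee) = 4×1 = 4
Phenotype counts (out of 16): 12 wire-haired/erect, 4 wire-haired/drooping
wire-haired/drooping: 4 out of 16 → fraction 1/4
Expected count = 1/4 × 1440 = 360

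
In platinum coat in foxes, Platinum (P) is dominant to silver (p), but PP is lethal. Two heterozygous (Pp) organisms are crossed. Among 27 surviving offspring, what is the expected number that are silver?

Cross: Pp × Pp
Punnett square offspring (before lethality): 1 PP, 2 Pp, 1 pp
The PP genotype is lethal (embryos die); surviving offspring: 2 Pp, 1 pp
silver: 1 out of 3 → fraction 1/3
Expected count = 1/3 × 27 = 9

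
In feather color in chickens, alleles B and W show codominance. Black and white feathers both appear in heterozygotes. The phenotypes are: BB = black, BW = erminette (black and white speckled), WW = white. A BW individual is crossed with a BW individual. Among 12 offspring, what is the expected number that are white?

Punnett square for BW × BW:
Offspring genotypes: 1 BB, 2 BW, 1 WW
Phenotype counts: 1 black, 2 erminette (black and white speckled), 1 white
white: 1 out of 4 → fraction 1/4
Expected count = 1/4 × 12 = 3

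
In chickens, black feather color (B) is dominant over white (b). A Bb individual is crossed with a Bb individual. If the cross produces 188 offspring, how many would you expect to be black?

Punnett square for Bb × Bb:
Offspring genotypes: 1 BB, 2 Bb, 1 bb
black: 3, white: 1
black: 3 out of 4 → fraction 3/4
Expected count = 3/4 × 188 = 141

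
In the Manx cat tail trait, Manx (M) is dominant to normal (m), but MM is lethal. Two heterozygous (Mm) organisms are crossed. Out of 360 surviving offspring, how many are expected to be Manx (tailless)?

Cross: Mm × Mm
Punnett square offspring (before lethality): 1 MM, 2 Mm, 1 mm
The MM genotype is lethal (embryos die); surviving offspring: 2 Mm, 1 mm
Manx (tailless): 2 out of 3 → fraction 2/3
Expected count = 2/3 × 360 = 240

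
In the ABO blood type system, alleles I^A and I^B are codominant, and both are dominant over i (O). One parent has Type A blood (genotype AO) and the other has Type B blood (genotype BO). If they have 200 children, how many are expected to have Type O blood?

Cross: AO × BO
Possible offspring genotypes: 1 AB, 1 AO, 1 BO, 1 OO
Blood type counts: 1 Type AB, 1 Type A, 1 Type B, 1 Type O
Probability of Type O: 1/4
Expected count = 1/4 × 200 = 50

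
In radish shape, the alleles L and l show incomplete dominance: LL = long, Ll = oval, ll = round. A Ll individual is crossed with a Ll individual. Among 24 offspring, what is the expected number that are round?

Punnett square for Ll × Ll:
Offspring genotypes: 1 LL, 2 Ll, 1 ll
Phenotype counts: 1 long, 2 oval, 1 round
round: 1 out of 4 → fraction 1/4
Expected count = 1/4 × 24 = 6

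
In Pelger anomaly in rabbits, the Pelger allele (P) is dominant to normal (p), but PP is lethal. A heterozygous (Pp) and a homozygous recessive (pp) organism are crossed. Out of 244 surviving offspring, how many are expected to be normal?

Cross: Pp × pp
Punnett square offspring (before lethality): 2 Pp, 2 pp
No PP offspring are produced in this cross.
normal: 2 out of 4 → fraction 1/2
Expected count = 1/2 × 244 = 122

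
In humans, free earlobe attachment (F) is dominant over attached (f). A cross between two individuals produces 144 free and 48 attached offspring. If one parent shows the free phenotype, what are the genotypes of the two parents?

Observed offspring: 144 free, 48 attached
The observed ratio simplifies to 3:1. Attached (ff) offspring appear, so each parent must contribute one f allele. The parent stated to show free carries F, so it is Ff. The other parent is then either Ff or ff: Ff × ff would give a 1:1 split, whereas Ff × Ff gives 3:1 — matching the data. So both parents are heterozygous (Ff × Ff).
Parent genotypes: Ff × Ff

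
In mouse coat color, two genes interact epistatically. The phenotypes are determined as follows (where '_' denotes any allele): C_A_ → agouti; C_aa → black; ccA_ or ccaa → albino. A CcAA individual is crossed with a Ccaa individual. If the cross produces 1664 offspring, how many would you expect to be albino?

Cross: CcAA × Ccaa — consider each gene separately:
C gene: Cc × Cc → 1 CC, 2 Cc, 1 cc → 3 C_ : 1 cc (out of 4)
A gene: AA × aa → 4 Aa → 4 A_ (out of 4)
Genotype classes (out of 4 × 4 = 16): C_A_ = 3×4 = 12; ccA_ = 1×4 = 4
Apply the phenotype rules: C_A_ (12) → agouti; ccA_ (4) → albino
Phenotype counts (out of 16): 12 agouti, 4 albino
albino: 4 out of 16 → fraction 1/4
Expected count = 1/4 × 1664 = 416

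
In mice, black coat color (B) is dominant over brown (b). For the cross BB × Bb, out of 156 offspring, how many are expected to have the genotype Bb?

Punnett square for BB × Bb:
Offspring genotypes: 2 BB, 2 Bb
Total offspring: 4
Count with target: 2
Probability: 2/4 = 1/2
Expected count = 1/2 × 156 = 78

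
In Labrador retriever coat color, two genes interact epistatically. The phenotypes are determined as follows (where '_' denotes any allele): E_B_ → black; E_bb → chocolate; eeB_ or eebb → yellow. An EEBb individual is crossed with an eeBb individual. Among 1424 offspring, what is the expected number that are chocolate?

Cross: EEBb × eeBb — consider each gene separately:
E gene: EE × ee → 4 Ee → 4 E_ (out of 4)
B gene: Bb × Bb → 1 BB, 2 Bb, 1 bb → 3 B_ : 1 bb (out of 4)
Genotype classes (out of 4 × 4 = 16): E_B_ = 4×3 = 12; E_bb = 4×1 = 4
Apply the phenotype rules: E_B_ (12) → black; E_bb (4) → chocolate
Phenotype counts (out of 16): 12 black, 4 chocolate
chocolate: 4 out of 16 → fraction 1/4
Expected count = 1/4 × 1424 = 356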